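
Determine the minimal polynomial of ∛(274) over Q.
m_α(x) = x^3 - 274

α satisfies α^3 = 274, so x^3 - 274 annihilates α. By the rational root test, a rational root p/q (in lowest terms) of x^3 - 274 would satisfy p^3 = 274 q^3, forcing q = 1 and p^3 = 274; but 274 is not a perfect cube, contradiction. A monic cubic over Q with no rational root is irreducible (any nontrivial factorization would include a linear factor). Hence x^3 - 274 is the minimal polynomial of α, and in particular [Q(α):Q] = 3.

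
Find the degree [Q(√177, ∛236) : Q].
[Q(√177, ∛236) : Q] = 6

Let L = Q(√177, ∛236). Since Q(√177) ⊂ L and [Q(√177):Q] = 2, the tower law gives 2 | [L:Q]. Likewise Q(∛236) ⊂ L with [Q(∛236):Q] = 3 (because 236 is not a perfect cube), so 3 | [L:Q]. As gcd(2,3) = 1, [L:Q] is divisible by 6. Conversely L is generated over Q by √177 and ∛236, so [L:Q] ≤ 2·3 = 6. Therefore [Q(√177, ∛236) : Q] = 6.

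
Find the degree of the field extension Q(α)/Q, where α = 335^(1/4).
[Q(α):Q] = 4

α is a root of x^4 - 335. By Eisenstein's criterion at the prime p = 5 (which divides the constant term 335 but p^2 = 25 does not, since 335 is squarefree), x^4 - 335 is irreducible over Q. Hence [Q(α):Q] = 4.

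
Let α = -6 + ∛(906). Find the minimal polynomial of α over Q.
m_α(x) = x^3 + 18x^2 + 108x - 690

Set β = α + 6 = ∛(906), so β^3 = 906. Then (α + 6)^3 - 906 = 0, i.e. α is a root of g(x) = (x + 6)^3 - 906 = x^3 + 18x^2 + 108x - 690. Since g(x) = h(x + 6) where h(x) = x^3 - 906, and h is irreducible over Q (because 906 is not a perfect cube, so h has no rational root, and a monic cubic with no rational root is irreducible), g is also irreducible (irreducibility is preserved under the substitution x → x + 6). Hence m_α(x) = x^3 + 18x^2 + 108x - 690.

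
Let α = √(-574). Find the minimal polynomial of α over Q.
m_α(x) = x^2 + 574

α satisfies α^2 + 574 = 0, so x^2 + 574 annihilates α. Since d = -574 is squarefree and ≠ 1, it is not a perfect square in Q, so x^2 + 574 has no rational root and is therefore irreducible over Q (a degree-2 polynomial over a field is irreducible iff it has no root). Hence m_α(x) = x^2 + 574.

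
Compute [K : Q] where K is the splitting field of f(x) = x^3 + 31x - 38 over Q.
[K : Q] = 6

By the rational root test, any rational root of the monic integer polynomial f(x) = x^3 + 31x - 38 must be an integer dividing the constant term -38, i.e. one of ±{1, 2, 19, 38}. Evaluating: f(1) = -6, f(-1) = -70, f(2) = 32, f(-2) = -108, f(19) = 7410, f(-19) = -7486, f(38) = 56012, f(-38) = -56088; none is 0, so f has no rational root and is therefore irreducible over Q (a cubic with no linear factor over a field is irreducible). For an irreducible cubic, the Galois group is A_3 or S_3 according as the discriminant disc(f) = -4a^3 - 27b^2 = -4·(31)^3 - 27·(-38)^2 = -158152 is or is not a square in Q. Here disc(f) = -158152 is not a perfect square in Q, so the Galois group of f over Q is not contained in A_3 and must be all of S_3. The splitting field has degree |S_3| = 6 over Q, so [K : Q] = 6.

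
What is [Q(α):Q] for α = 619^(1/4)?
[Q(α):Q] = 4

α is a root of x^4 - 619. By Eisenstein's criterion at the prime p = 619 (which divides the constant term 619 but p^2 = 383161 does not, since 619 is squarefree), x^4 - 619 is irreducible over Q. Hence [Q(α):Q] = 4.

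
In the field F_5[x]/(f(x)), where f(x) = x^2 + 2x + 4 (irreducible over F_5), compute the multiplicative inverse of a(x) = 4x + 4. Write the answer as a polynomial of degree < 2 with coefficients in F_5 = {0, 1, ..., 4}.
a(x)^(-1) ≡ 2x + 2 (mod f(x))

Since f is irreducible over F_5, F_5[x]/(f) is a field and a(x) ≠ 0 has an inverse. Apply the extended Euclidean algorithm to f(x) and a(x) in F_5[x]: f(x) = (4x + 4)·a(x) + (3). The last nonzero remainder is the constant 3 = gcd(f, a) in F_5. Back-substituting through the division chain expresses 3 = s(x)·a(x) + t(x)·f(x) with s(x) ≡ x + 1 (mod f), so (x + 1)·a(x) ≡ 3 (mod f). Multiplying by 3^(-1) ≡ 2 in F_5 gives a(x)^(-1) ≡ 2·(x + 1) ≡ 2x + 2 (mod f). Check: (4x + 4)·(2x + 2) = 3x^2 + x + 3 ≡ 1 (mod x^2 + 2x + 4).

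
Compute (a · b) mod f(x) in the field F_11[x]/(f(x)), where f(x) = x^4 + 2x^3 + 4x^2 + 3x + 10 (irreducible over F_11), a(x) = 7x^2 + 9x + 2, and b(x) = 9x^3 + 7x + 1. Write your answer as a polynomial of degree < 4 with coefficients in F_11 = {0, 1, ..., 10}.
a · b ≡ 4x^3 + 6x^2 + x + 1 (mod f(x))

Multiply in F_11[x]: a(x)·b(x) = (7x^2 + 9x + 2)·(9x^3 + 7x + 1) = 8x^5 + 4x^4 + x^3 + 4x^2 + x + 2. This has degree ≥ 4, so divide by f(x) over F_11: 8x^5 + 4x^4 + x^3 + 4x^2 + x + 2 = (8x + 10)·(x^4 + 2x^3 + 4x^2 + 3x + 10) + (4x^3 + 6x^2 + x + 1). Hence a·b ≡ 4x^3 + 6x^2 + x + 1 (mod f). (F_11[x]/(f) is a field with 11^4 = 14641 elements since f is irreducible of degree 4.)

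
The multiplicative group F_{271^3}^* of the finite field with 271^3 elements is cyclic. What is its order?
|F_{271^3}^*| = 19902510

F_{271^3} has 271^3 = 19902511 elements; its multiplicative group consists of all nonzero elements, so |F_{271^3}^*| = 19902511 - 1 = 19902510. (It is cyclic since any finite subgroup of the multiplicative group of a field is cyclic.)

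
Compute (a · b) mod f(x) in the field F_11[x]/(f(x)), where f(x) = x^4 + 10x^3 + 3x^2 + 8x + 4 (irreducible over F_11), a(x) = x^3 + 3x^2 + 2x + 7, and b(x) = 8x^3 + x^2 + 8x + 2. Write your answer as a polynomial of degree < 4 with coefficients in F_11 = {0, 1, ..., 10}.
a · b ≡ x^3 + 10x^2 + 3x + 2 (mod f(x))

Multiply in F_11[x]: a(x)·b(x) = (x^3 + 3x^2 + 2x + 7)·(8x^3 + x^2 + 8x + 2) = 8x^6 + 3x^5 + 5x^4 + 7x^3 + 7x^2 + 5x + 3. This has degree ≥ 4, so divide by f(x) over F_11: 8x^6 + 3x^5 + 5x^4 + 7x^3 + 7x^2 + 5x + 3 = (8x^2 + 3)·(x^4 + 10x^3 + 3x^2 + 8x + 4) + (x^3 + 10x^2 + 3x + 2). Hence a·b ≡ x^3 + 10x^2 + 3x + 2 (mod f). (F_11[x]/(f) is a field with 11^4 = 14641 elements since f is irreducible of degree 4.)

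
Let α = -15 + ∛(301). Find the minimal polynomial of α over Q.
m_α(x) = x^3 + 45x^2 + 675x + 3074

Set β = α + 15 = ∛(301), so β^3 = 301. Then (α + 15)^3 - 301 = 0, i.e. α is a root of g(x) = (x + 15)^3 - 301 = x^3 + 45x^2 + 675x + 3074. Since g(x) = h(x + 15) where h(x) = x^3 - 301, and h is irreducible over Q (because 301 is not a perfect cube, so h has no rational root, and a monic cubic with no rational root is irreducible), g is also irreducible (irreducibility is preserved under the substitution x → x + 15). Hence m_α(x) = x^3 + 45x^2 + 675x + 3074.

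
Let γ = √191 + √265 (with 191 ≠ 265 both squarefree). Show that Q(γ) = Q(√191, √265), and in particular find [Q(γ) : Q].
[Q(γ) : Q] = 4 (equivalently, Q(γ) = Q(√191, √265))

Obviously Q(γ) ⊆ Q(√191, √265), and [Q(√191, √265):Q] = 4 (since 191, 265 are distinct squarefree integers > 1 with 50615 not a perfect square). To show equality we compute the minimal polynomial of γ. From γ = √191 + √265: γ^2 = 191 + 2√(50615) + 265 = 456 + 2√(50615), so γ^2 - 456 = 2√(50615); squaring, (γ^2 - 456)^2 = 4·50615, i.e. γ^4 - 912γ^2 + 207936 - 202460 = 0, i.e. γ^4 - 912γ^2 + 5476 = 0. So γ is a root of x^4 - 912x^2 + 5476. This polynomial is irreducible over Q: it has no rational root (each ±√191 ± √265 is irrational), and any factorization into two quadratics over Q would force √(50615) ∈ Q (pairing opposite roots) or √191, √265 ∈ Q (other pairings), all impossible. Hence [Q(γ):Q] = 4 = [Q(√191, √265):Q], so Q(γ) = Q(√191, √265).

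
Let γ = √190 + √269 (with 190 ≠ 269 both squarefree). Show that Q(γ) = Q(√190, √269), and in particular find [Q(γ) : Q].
[Q(γ) : Q] = 4 (equivalently, Q(γ) = Q(√190, √269))

Obviously Q(γ) ⊆ Q(√190, √269), and [Q(√190, √269):Q] = 4 (since 190, 269 are distinct squarefree integers > 1 with 51110 not a perfect square). To show equality we compute the minimal polynomial of γ. From γ = √190 + √269: γ^2 = 190 + 2√(51110) + 269 = 459 + 2√(51110), so γ^2 - 459 = 2√(51110); squaring, (γ^2 - 459)^2 = 4·51110, i.e. γ^4 - 918γ^2 + 210681 - 204440 = 0, i.e. γ^4 - 918γ^2 + 6241 = 0. So γ is a root of x^4 - 918x^2 + 6241. This polynomial is irreducible over Q: it has no rational root (each ±√190 ± √269 is irrational), and any factorization into two quadratics over Q would force √(51110) ∈ Q (pairing opposite roots) or √190, √269 ∈ Q (other pairings), all impossible. Hence [Q(γ):Q] = 4 = [Q(√190, √269):Q], so Q(γ) = Q(√190, √269).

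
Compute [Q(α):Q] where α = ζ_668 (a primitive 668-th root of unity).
[Q(α):Q] = 332

The minimal polynomial of ζ_668 over Q is the 668-th cyclotomic polynomial Φ_668(x), which is irreducible over Q and has degree φ(668) = 332. Hence [Q(α):Q] = φ(668) = 332.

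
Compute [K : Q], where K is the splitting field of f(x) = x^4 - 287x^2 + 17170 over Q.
[K : Q] = 4

Solving the quadratic in x^2: x^2 = (287 ± √(287^2 - 4·17170))/2 = (287 ± √13689)/2 = (287 ± 117)/2, giving x^2 = 85 or x^2 = 202. So f(x) = (x^2 - 85)(x^2 - 202) and the roots of f are ±√85, ±√202. Hence the splitting field is K = Q(√85, √202). Since 85 and 202 are distinct squarefree integers > 1, their product 17170 is not a perfect square, so √202 ∉ Q(√85). By the tower law [K:Q] = [Q(√85,√202):Q(√85)] · [Q(√85):Q] = 2 · 2 = 4.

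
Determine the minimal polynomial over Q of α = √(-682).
m_α(x) = x^2 + 682

α satisfies α^2 + 682 = 0, so x^2 + 682 annihilates α. Since d = -682 is squarefree and ≠ 1, it is not a perfect square in Q, so x^2 + 682 has no rational root and is therefore irreducible over Q (a degree-2 polynomial over a field is irreducible iff it has no root). Hence m_α(x) = x^2 + 682.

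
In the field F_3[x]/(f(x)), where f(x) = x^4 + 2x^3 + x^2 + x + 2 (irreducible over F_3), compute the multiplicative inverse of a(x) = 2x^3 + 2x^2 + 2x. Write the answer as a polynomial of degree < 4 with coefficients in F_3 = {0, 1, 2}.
a(x)^(-1) ≡ 2x^2 + x (mod f(x))

Since f is irreducible over F_3, F_3[x]/(f) is a field and a(x) ≠ 0 has an inverse. Apply the extended Euclidean algorithm to f(x) and a(x) in F_3[x]: f(x) = (2x + 2)·a(x) + (2x^2 + 2);  a(x) = (x + 1)·(2x^2 + 2) + (1). The last nonzero remainder is the constant 1 = gcd(f, a) in F_3. Back-substituting through the division chain expresses 1 = s(x)·a(x) + t(x)·f(x) with s(x) ≡ 2x^2 + x (mod f), so a(x)^(-1) ≡ s(x) = 2x^2 + x (mod f). Check: (2x^3 + 2x^2 + 2x)·(2x^2 + x) = x^5 + 2x^2 ≡ 1 (mod x^4 + 2x^3 + x^2 + x + 2).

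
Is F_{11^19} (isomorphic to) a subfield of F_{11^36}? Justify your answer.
No: F_{11^19} is not a subfield of F_{11^36}

F_{p^m} embeds in F_{p^n} iff m | n. Here 19 ∤ 36 (since 36 = 1·19 + 17 with remainder 17 ≠ 0), so F_{11^19} is not a subfield of F_{11^36}. Equivalently: if it were, the tower law would give 19 = [F_{11^19}:F_11] dividing [F_{11^36}:F_11] = 36, contradiction.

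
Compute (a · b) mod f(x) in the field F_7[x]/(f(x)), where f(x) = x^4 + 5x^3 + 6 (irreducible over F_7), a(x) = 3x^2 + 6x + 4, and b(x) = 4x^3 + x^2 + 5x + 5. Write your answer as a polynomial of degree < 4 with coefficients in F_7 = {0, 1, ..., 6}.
a · b ≡ 6x^3 + 6x + 1 (mod f(x))

Multiply in F_7[x]: a(x)·b(x) = (3x^2 + 6x + 4)·(4x^3 + x^2 + 5x + 5) = 5x^5 + 6x^4 + 2x^3 + x + 6. This has degree ≥ 4, so divide by f(x) over F_7: 5x^5 + 6x^4 + 2x^3 + x + 6 = (5x + 2)·(x^4 + 5x^3 + 6) + (6x^3 + 6x + 1). Hence a·b ≡ 6x^3 + 6x + 1 (mod f). (F_7[x]/(f) is a field with 7^4 = 2401 elements since f is irreducible of degree 4.)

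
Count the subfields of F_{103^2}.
F_{103^2} has 2 subfields

The subfields of F_{p^n} are exactly the fields F_{p^d} for d | n (each is the fixed field of the unique index-d subgroup of Gal(F_{p^n}/F_p) ≅ Z/nZ). The divisors of n = 2 are {1, 2}, giving 2 subfields: F_{103^1}, F_{103^2}.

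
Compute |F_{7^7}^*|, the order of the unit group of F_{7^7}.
|F_{7^7}^*| = 823542

F_{7^7} has 7^7 = 823543 elements; its multiplicative group consists of all nonzero elements, so |F_{7^7}^*| = 823543 - 1 = 823542. (It is cyclic since any finite subgroup of the multiplicative group of a field is cyclic.)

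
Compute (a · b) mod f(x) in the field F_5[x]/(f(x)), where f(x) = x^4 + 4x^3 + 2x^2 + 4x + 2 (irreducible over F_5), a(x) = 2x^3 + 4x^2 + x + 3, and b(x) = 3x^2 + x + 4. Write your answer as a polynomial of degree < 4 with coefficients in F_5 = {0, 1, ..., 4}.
a · b ≡ 3x^3 + 2x^2 + 2 (mod f(x))

Multiply in F_5[x]: a(x)·b(x) = (2x^3 + 4x^2 + x + 3)·(3x^2 + x + 4) = x^5 + 4x^4 + x^2 + 2x + 2. This has degree ≥ 4, so divide by f(x) over F_5: x^5 + 4x^4 + x^2 + 2x + 2 = (x)·(x^4 + 4x^3 + 2x^2 + 4x + 2) + (3x^3 + 2x^2 + 2). Hence a·b ≡ 3x^3 + 2x^2 + 2 (mod f). (F_5[x]/(f) is a field with 5^4 = 625 elements since f is irreducible of degree 4.)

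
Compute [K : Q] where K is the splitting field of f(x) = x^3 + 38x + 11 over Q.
[K : Q] = 6

By the rational root test, any rational root of the monic integer polynomial f(x) = x^3 + 38x + 11 must be an integer dividing the constant term 11, i.e. one of ±{1, 11}. Evaluating: f(1) = 50, f(-1) = -28, f(11) = 1760, f(-11) = -1738; none is 0, so f has no rational root and is therefore irreducible over Q (a cubic with no linear factor over a field is irreducible). For an irreducible cubic, the Galois group is A_3 or S_3 according as the discriminant disc(f) = -4a^3 - 27b^2 = -4·(38)^3 - 27·(11)^2 = -222755 is or is not a square in Q. Here disc(f) = -222755 is not a perfect square in Q, so the Galois group of f over Q is not contained in A_3 and must be all of S_3. The splitting field has degree |S_3| = 6 over Q, so [K : Q] = 6.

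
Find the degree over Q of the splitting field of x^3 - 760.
[K : Q] = 6

The roots of x^3 - 760 are ∛760, ω∛760, ω^2∛760 where ω = e^(2πi/3) is a primitive cube root of unity, so K = Q(∛760, ω). Now [Q(∛760):Q] = 3 (since 760 is not a perfect cube, x^3 - 760 is irreducible) and [Q(ω):Q] = 2. Both 2 and 3 divide [K:Q], and [K:Q] ≤ 3·2 = 6, so [K:Q] = 6. (Equivalently: Q(∛760) ⊂ R but ω ∉ R, so [K : Q(∛760)] = 2.)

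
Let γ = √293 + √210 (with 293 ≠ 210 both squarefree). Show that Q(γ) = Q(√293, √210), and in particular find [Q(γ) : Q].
[Q(γ) : Q] = 4 (equivalently, Q(γ) = Q(√293, √210))

Obviously Q(γ) ⊆ Q(√293, √210), and [Q(√293, √210):Q] = 4 (since 293, 210 are distinct squarefree integers > 1 with 61530 not a perfect square). To show equality we compute the minimal polynomial of γ. From γ = √293 + √210: γ^2 = 293 + 2√(61530) + 210 = 503 + 2√(61530), so γ^2 - 503 = 2√(61530); squaring, (γ^2 - 503)^2 = 4·61530, i.e. γ^4 - 1006γ^2 + 253009 - 246120 = 0, i.e. γ^4 - 1006γ^2 + 6889 = 0. So γ is a root of x^4 - 1006x^2 + 6889. This polynomial is irreducible over Q: it has no rational root (each ±√293 ± √210 is irrational), and any factorization into two quadratics over Q would force √(61530) ∈ Q (pairing opposite roots) or √293, √210 ∈ Q (other pairings), all impossible. Hence [Q(γ):Q] = 4 = [Q(√293, √210):Q], so Q(γ) = Q(√293, √210).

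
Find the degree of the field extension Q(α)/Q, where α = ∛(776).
[Q(α):Q] = 3

The minimal polynomial of α is x^3 - 776, irreducible over Q since 776 is not a perfect cube (so x^3 - 776 has no rational root). Hence [Q(α):Q] = deg(m_α) = 3.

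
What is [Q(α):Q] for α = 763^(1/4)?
[Q(α):Q] = 4

α is a root of x^4 - 763. By Eisenstein's criterion at the prime p = 7 (which divides the constant term 763 but p^2 = 49 does not, since 763 is squarefree), x^4 - 763 is irreducible over Q. Hence [Q(α):Q] = 4.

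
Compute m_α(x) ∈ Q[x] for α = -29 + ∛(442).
m_α(x) = x^3 + 87x^2 + 2523x + 23947

Set β = α + 29 = ∛(442), so β^3 = 442. Then (α + 29)^3 - 442 = 0, i.e. α is a root of g(x) = (x + 29)^3 - 442 = x^3 + 87x^2 + 2523x + 23947. Since g(x) = h(x + 29) where h(x) = x^3 - 442, and h is irreducible over Q (because 442 is not a perfect cube, so h has no rational root, and a monic cubic with no rational root is irreducible), g is also irreducible (irreducibility is preserved under the substitution x → x + 29). Hence m_α(x) = x^3 + 87x^2 + 2523x + 23947.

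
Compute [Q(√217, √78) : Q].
[Q(√217, √78) : Q] = 4

[Q(√217):Q] = 2 (min poly x^2 - 217, irreducible since 217 is squarefree > 1). For the top step, suppose √78 ∈ Q(√217), say √78 = c + d√217 with c, d ∈ Q. Squaring: 78 = c^2 + 217d^2 + 2cd√217. Since √217 ∉ Q this forces 2cd = 0. If d = 0 then √78 = c ∈ Q, contradicting 78 squarefree > 1. If c = 0 then 78 = 217d^2, so 217·78 = (217d)^2 is a perfect square in Q — but 217·78 = 16926 is not a perfect square (since 217 and 78 are distinct squarefree integers). Contradiction. Hence √78 ∉ Q(√217), so x^2 - 78 stays irreducible over Q(√217) and [Q(√217, √78) : Q(√217)] = 2. By the tower law, [Q(√217, √78) : Q] = 2 · 2 = 4.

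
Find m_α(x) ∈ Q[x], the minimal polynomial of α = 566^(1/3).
m_α(x) = x^3 - 566

α satisfies α^3 = 566, so x^3 - 566 annihilates α. By the rational root test, a rational root p/q (in lowest terms) of x^3 - 566 would satisfy p^3 = 566 q^3, forcing q = 1 and p^3 = 566; but 566 is not a perfect cube, contradiction. A monic cubic over Q with no rational root is irreducible (any nontrivial factorization would include a linear factor). Hence x^3 - 566 is the minimal polynomial of α, and in particular [Q(α):Q] = 3.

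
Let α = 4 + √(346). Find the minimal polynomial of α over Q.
m_α(x) = x^2 - 8x - 330

From α - 4 = √(346), squaring gives (α - 4)^2 = 346, i.e. α^2 - 8α + 16 = 346, so α^2 - 8α - 330 = 0. The discriminant of x^2 - 8x - 330 is (-8)^2 - 4·(-330) = 64 + 1320 = 1384, and 4·(346) is not a perfect square in Q since 346 is squarefree and ≠ 1. Hence x^2 - 8x - 330 is irreducible over Q and is the minimal polynomial of α.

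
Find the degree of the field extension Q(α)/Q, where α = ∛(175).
[Q(α):Q] = 3

The minimal polynomial of α is x^3 - 175, irreducible over Q since 175 is not a perfect cube (so x^3 - 175 has no rational root). Hence [Q(α):Q] = deg(m_α) = 3.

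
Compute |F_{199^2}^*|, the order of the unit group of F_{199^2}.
|F_{199^2}^*| = 39600

F_{199^2} has 199^2 = 39601 elements; its multiplicative group consists of all nonzero elements, so |F_{199^2}^*| = 39601 - 1 = 39600. (It is cyclic since any finite subgroup of the multiplicative group of a field is cyclic.)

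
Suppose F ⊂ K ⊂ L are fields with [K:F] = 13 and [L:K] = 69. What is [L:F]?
[L:F] = 897

The tower law says that for any tower of field extensions F ⊂ K ⊂ L with finite degrees, [L:F] = [L:K] · [K:F]. Here this gives [L:F] = 69 · 13 = 897.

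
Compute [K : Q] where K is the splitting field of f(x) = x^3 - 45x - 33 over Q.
[K : Q] = 6

By the rational root test, any rational root of the monic integer polynomial f(x) = x^3 - 45x - 33 must be an integer dividing the constant term -33, i.e. one of ±{1, 3, 11, 33}. Evaluating: f(1) = -77, f(-1) = 11, f(3) = -141, f(-3) = 75, f(11) = 803, f(-11) = -869, f(33) = 34419, f(-33) = -34485; none is 0, so f has no rational root and is therefore irreducible over Q (a cubic with no linear factor over a field is irreducible). For an irreducible cubic, the Galois group is A_3 or S_3 according as the discriminant disc(f) = -4a^3 - 27b^2 = -4·(-45)^3 - 27·(-33)^2 = 335097 is or is not a square in Q. Here disc(f) = 335097 is not a perfect square in Q, so the Galois group of f over Q is not contained in A_3 and must be all of S_3. The splitting field has degree |S_3| = 6 over Q, so [K : Q] = 6.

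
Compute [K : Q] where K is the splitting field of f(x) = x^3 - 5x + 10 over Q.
[K : Q] = 6

By the rational root test, any rational root of the monic integer polynomial f(x) = x^3 - 5x + 10 must be an integer dividing the constant term 10, i.e. one of ±{1, 2, 5, 10}. Evaluating: f(1) = 6, f(-1) = 14, f(2) = 8, f(-2) = 12, f(5) = 110, f(-5) = -90, f(10) = 960, f(-10) = -940; none is 0, so f has no rational root and is therefore irreducible over Q (a cubic with no linear factor over a field is irreducible). For an irreducible cubic, the Galois group is A_3 or S_3 according as the discriminant disc(f) = -4a^3 - 27b^2 = -4·(-5)^3 - 27·(10)^2 = -2200 is or is not a square in Q. Here disc(f) = -2200 is not a perfect square in Q, so the Galois group of f over Q is not contained in A_3 and must be all of S_3. The splitting field has degree |S_3| = 6 over Q, so [K : Q] = 6.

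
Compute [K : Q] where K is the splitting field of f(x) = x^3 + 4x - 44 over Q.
[K : Q] = 6

By the rational root test, any rational root of the monic integer polynomial f(x) = x^3 + 4x - 44 must be an integer dividing the constant term -44, i.e. one of ±{1, 2, 4, 11, 22, 44}. Evaluating: f(1) = -39, f(-1) = -49, f(2) = -28, f(-2) = -60, f(4) = 36, f(-4) = -124, f(11) = 1331, f(-11) = -1419, f(22) = 10692, f(-22) = -10780, f(44) = 85316, f(-44) = -85404; none is 0, so f has no rational root and is therefore irreducible over Q (a cubic with no linear factor over a field is irreducible). For an irreducible cubic, the Galois group is A_3 or S_3 according as the discriminant disc(f) = -4a^3 - 27b^2 = -4·(4)^3 - 27·(-44)^2 = -52528 is or is not a square in Q. Here disc(f) = -52528 is not a perfect square in Q, so the Galois group of f over Q is not contained in A_3 and must be all of S_3. The splitting field has degree |S_3| = 6 over Q, so [K : Q] = 6.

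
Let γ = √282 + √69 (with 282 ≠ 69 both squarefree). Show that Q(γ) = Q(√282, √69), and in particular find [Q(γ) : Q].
[Q(γ) : Q] = 4 (equivalently, Q(γ) = Q(√282, √69))

Obviously Q(γ) ⊆ Q(√282, √69), and [Q(√282, √69):Q] = 4 (since 282, 69 are distinct squarefree integers > 1 with 19458 not a perfect square). To show equality we compute the minimal polynomial of γ. From γ = √282 + √69: γ^2 = 282 + 2√(19458) + 69 = 351 + 2√(19458), so γ^2 - 351 = 2√(19458); squaring, (γ^2 - 351)^2 = 4·19458, i.e. γ^4 - 702γ^2 + 123201 - 77832 = 0, i.e. γ^4 - 702γ^2 + 45369 = 0. So γ is a root of x^4 - 702x^2 + 45369. This polynomial is irreducible over Q: it has no rational root (each ±√282 ± √69 is irrational), and any factorization into two quadratics over Q would force √(19458) ∈ Q (pairing opposite roots) or √282, √69 ∈ Q (other pairings), all impossible. Hence [Q(γ):Q] = 4 = [Q(√282, √69):Q], so Q(γ) = Q(√282, √69).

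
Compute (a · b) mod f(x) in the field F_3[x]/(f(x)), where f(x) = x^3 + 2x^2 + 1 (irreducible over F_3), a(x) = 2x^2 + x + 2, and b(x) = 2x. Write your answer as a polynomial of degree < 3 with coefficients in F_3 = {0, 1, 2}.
a · b ≡ x + 2 (mod f(x))

Multiply in F_3[x]: a(x)·b(x) = (2x^2 + x + 2)·(2x) = x^3 + 2x^2 + x. This has degree ≥ 3, so divide by f(x) over F_3: x^3 + 2x^2 + x = (1)·(x^3 + 2x^2 + 1) + (x + 2). Hence a·b ≡ x + 2 (mod f). (F_3[x]/(f) is a field with 3^3 = 27 elements since f is irreducible of degree 3.)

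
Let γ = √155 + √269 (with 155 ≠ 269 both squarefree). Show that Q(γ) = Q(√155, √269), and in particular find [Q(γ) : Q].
[Q(γ) : Q] = 4 (equivalently, Q(γ) = Q(√155, √269))

Obviously Q(γ) ⊆ Q(√155, √269), and [Q(√155, √269):Q] = 4 (since 155, 269 are distinct squarefree integers > 1 with 41695 not a perfect square). To show equality we compute the minimal polynomial of γ. From γ = √155 + √269: γ^2 = 155 + 2√(41695) + 269 = 424 + 2√(41695), so γ^2 - 424 = 2√(41695); squaring, (γ^2 - 424)^2 = 4·41695, i.e. γ^4 - 848γ^2 + 179776 - 166780 = 0, i.e. γ^4 - 848γ^2 + 12996 = 0. So γ is a root of x^4 - 848x^2 + 12996. This polynomial is irreducible over Q: it has no rational root (each ±√155 ± √269 is irrational), and any factorization into two quadratics over Q would force √(41695) ∈ Q (pairing opposite roots) or √155, √269 ∈ Q (other pairings), all impossible. Hence [Q(γ):Q] = 4 = [Q(√155, √269):Q], so Q(γ) = Q(√155, √269).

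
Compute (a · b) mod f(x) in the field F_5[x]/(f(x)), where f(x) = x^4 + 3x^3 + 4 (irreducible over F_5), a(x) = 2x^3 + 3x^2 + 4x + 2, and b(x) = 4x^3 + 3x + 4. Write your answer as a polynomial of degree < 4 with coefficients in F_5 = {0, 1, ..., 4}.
a · b ≡ x^3 + 2x^2 + 1 (mod f(x))

Multiply in F_5[x]: a(x)·b(x) = (2x^3 + 3x^2 + 4x + 2)·(4x^3 + 3x + 4) = 3x^6 + 2x^5 + 2x^4 + 4x^2 + 2x + 3. This has degree ≥ 4, so divide by f(x) over F_5: 3x^6 + 2x^5 + 2x^4 + 4x^2 + 2x + 3 = (3x^2 + 3x + 3)·(x^4 + 3x^3 + 4) + (x^3 + 2x^2 + 1). Hence a·b ≡ x^3 + 2x^2 + 1 (mod f). (F_5[x]/(f) is a field with 5^4 = 625 elements since f is irreducible of degree 4.)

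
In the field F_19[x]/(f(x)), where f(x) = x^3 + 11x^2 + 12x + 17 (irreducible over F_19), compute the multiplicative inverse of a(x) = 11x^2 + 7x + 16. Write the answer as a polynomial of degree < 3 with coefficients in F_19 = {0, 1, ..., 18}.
a(x)^(-1) ≡ 4x^2 + 12x + 18 (mod f(x))

Since f is irreducible over F_19, F_19[x]/(f) is a field and a(x) ≠ 0 has an inverse. Apply the extended Euclidean algorithm to f(x) and a(x) in F_19[x]: f(x) = (7x)·a(x) + (14x + 17);  a(x) = (13x + 1)·(14x + 17) + (18). The last nonzero remainder is the constant 18 = gcd(f, a) in F_19. Back-substituting through the division chain expresses 18 = s(x)·a(x) + t(x)·f(x) with s(x) ≡ 15x^2 + 7x + 1 (mod f), so (15x^2 + 7x + 1)·a(x) ≡ 18 (mod f). Multiplying by 18^(-1) ≡ 18 in F_19 gives a(x)^(-1) ≡ 18·(15x^2 + 7x + 1) ≡ 4x^2 + 12x + 18 (mod f). Check: (11x^2 + 7x + 16)·(4x^2 + 12x + 18) = 6x^4 + 8x^3 + 4x^2 + 14x + 3 ≡ 1 (mod x^3 + 11x^2 + 12x + 17).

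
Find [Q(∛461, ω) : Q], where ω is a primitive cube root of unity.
[Q(∛461, ω) : Q] = 6

[Q(∛461):Q] = 3 (min poly x^3 - 461, irreducible since 461 is not a perfect cube). [Q(ω):Q] = 2 (min poly x^2 + x + 1). Since Q(∛461) ⊂ R and ω ∉ R, we have ω ∉ Q(∛461), so x^2 + x + 1 remains irreducible over Q(∛461) and [Q(∛461, ω) : Q(∛461)] = 2. By the tower law, [Q(∛461, ω) : Q] = 3 · 2 = 6. (In fact Q(∛461, ω) is the splitting field of x^3 - 461 over Q.)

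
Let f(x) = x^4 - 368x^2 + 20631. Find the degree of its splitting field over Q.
[K : Q] = 4

Solving the quadratic in x^2: x^2 = (368 ± √(368^2 - 4·20631))/2 = (368 ± √52900)/2 = (368 ± 230)/2, giving x^2 = 69 or x^2 = 299. So f(x) = (x^2 - 69)(x^2 - 299) and the roots of f are ±√69, ±√299. Hence the splitting field is K = Q(√69, √299). Since 69 and 299 are distinct squarefree integers > 1, their product 20631 is not a perfect square, so √299 ∉ Q(√69). By the tower law [K:Q] = [Q(√69,√299):Q(√69)] · [Q(√69):Q] = 2 · 2 = 4.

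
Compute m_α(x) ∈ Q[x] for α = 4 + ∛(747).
m_α(x) = x^3 - 12x^2 + 48x - 811

Set β = α - 4 = ∛(747), so β^3 = 747. Then (α - 4)^3 - 747 = 0, i.e. α is a root of g(x) = (x - 4)^3 - 747 = x^3 - 12x^2 + 48x - 811. Since g(x) = h(x - 4) where h(x) = x^3 - 747, and h is irreducible over Q (because 747 is not a perfect cube, so h has no rational root, and a monic cubic with no rational root is irreducible), g is also irreducible (irreducibility is preserved under the substitution x → x - 4). Hence m_α(x) = x^3 - 12x^2 + 48x - 811.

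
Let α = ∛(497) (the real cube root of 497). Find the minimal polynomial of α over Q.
m_α(x) = x^3 - 497

α satisfies α^3 = 497, so x^3 - 497 annihilates α. By the rational root test, a rational root p/q (in lowest terms) of x^3 - 497 would satisfy p^3 = 497 q^3, forcing q = 1 and p^3 = 497; but 497 is not a perfect cube, contradiction. A monic cubic over Q with no rational root is irreducible (any nontrivial factorization would include a linear factor). Hence x^3 - 497 is the minimal polynomial of α, and in particular [Q(α):Q] = 3.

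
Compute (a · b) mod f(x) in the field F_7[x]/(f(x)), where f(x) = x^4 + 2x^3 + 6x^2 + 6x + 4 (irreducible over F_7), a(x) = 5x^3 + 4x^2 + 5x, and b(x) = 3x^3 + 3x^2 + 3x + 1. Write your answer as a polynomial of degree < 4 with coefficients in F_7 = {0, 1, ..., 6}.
a · b ≡ 2x^3 + 5x^2 + 3x (mod f(x))

Multiply in F_7[x]: a(x)·b(x) = (5x^3 + 4x^2 + 5x)·(3x^3 + 3x^2 + 3x + 1) = x^6 + 6x^5 + 4x^3 + 5x^2 + 5x. This has degree ≥ 4, so divide by f(x) over F_7: x^6 + 6x^5 + 4x^3 + 5x^2 + 5x = (x^2 + 4x)·(x^4 + 2x^3 + 6x^2 + 6x + 4) + (2x^3 + 5x^2 + 3x). Hence a·b ≡ 2x^3 + 5x^2 + 3x (mod f). (F_7[x]/(f) is a field with 7^4 = 2401 elements since f is irreducible of degree 4.)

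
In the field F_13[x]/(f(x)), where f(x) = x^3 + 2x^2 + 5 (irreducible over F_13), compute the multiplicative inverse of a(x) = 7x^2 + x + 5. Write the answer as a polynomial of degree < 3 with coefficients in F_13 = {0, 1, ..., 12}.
a(x)^(-1) ≡ 12x^2 + 4x + 10 (mod f(x))

Since f is irreducible over F_13, F_13[x]/(f) is a field and a(x) ≠ 0 has an inverse. Apply the extended Euclidean algorithm to f(x) and a(x) in F_13[x]: f(x) = (2x)·a(x) + (3x + 5);  a(x) = (11x + 8)·(3x + 5) + (4). The last nonzero remainder is the constant 4 = gcd(f, a) in F_13. Back-substituting through the division chain expresses 4 = s(x)·a(x) + t(x)·f(x) with s(x) ≡ 9x^2 + 3x + 1 (mod f), so (9x^2 + 3x + 1)·a(x) ≡ 4 (mod f). Multiplying by 4^(-1) ≡ 10 in F_13 gives a(x)^(-1) ≡ 10·(9x^2 + 3x + 1) ≡ 12x^2 + 4x + 10 (mod f). Check: (7x^2 + x + 5)·(12x^2 + 4x + 10) = 6x^4 + x^3 + 4x^2 + 4x + 11 ≡ 1 (mod x^3 + 2x^2 + 5).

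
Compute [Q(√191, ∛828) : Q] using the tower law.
[Q(√191, ∛828) : Q] = 6

Let L = Q(√191, ∛828). Since Q(√191) ⊂ L and [Q(√191):Q] = 2, the tower law gives 2 | [L:Q]. Likewise Q(∛828) ⊂ L with [Q(∛828):Q] = 3 (because 828 is not a perfect cube), so 3 | [L:Q]. As gcd(2,3) = 1, [L:Q] is divisible by 6. Conversely L is generated over Q by √191 and ∛828, so [L:Q] ≤ 2·3 = 6. Therefore [Q(√191, ∛828) : Q] = 6.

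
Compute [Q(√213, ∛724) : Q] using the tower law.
[Q(√213, ∛724) : Q] = 6

Let L = Q(√213, ∛724). Since Q(√213) ⊂ L and [Q(√213):Q] = 2, the tower law gives 2 | [L:Q]. Likewise Q(∛724) ⊂ L with [Q(∛724):Q] = 3 (because 724 is not a perfect cube), so 3 | [L:Q]. As gcd(2,3) = 1, [L:Q] is divisible by 6. Conversely L is generated over Q by √213 and ∛724, so [L:Q] ≤ 2·3 = 6. Therefore [Q(√213, ∛724) : Q] = 6.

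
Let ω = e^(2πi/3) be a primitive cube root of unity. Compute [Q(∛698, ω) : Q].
[Q(∛698, ω) : Q] = 6

[Q(∛698):Q] = 3 (min poly x^3 - 698, irreducible since 698 is not a perfect cube). [Q(ω):Q] = 2 (min poly x^2 + x + 1). Since Q(∛698) ⊂ R and ω ∉ R, we have ω ∉ Q(∛698), so x^2 + x + 1 remains irreducible over Q(∛698) and [Q(∛698, ω) : Q(∛698)] = 2. By the tower law, [Q(∛698, ω) : Q] = 3 · 2 = 6. (In fact Q(∛698, ω) is the splitting field of x^3 - 698 over Q.)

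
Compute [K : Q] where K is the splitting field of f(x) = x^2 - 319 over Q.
[K : Q] = 2

f(x) = x^2 - 319 factors as (x - √319)(x + √319). The splitting field is K = Q(√319). Since 319 is squarefree and > 1, it is not a perfect square, so x^2 - 319 is irreducible over Q and [Q(√319) : Q] = 2. Hence [K : Q] = 2.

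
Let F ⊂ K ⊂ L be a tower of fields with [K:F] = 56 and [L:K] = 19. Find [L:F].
[L:F] = 1064

The tower law says that for any tower of field extensions F ⊂ K ⊂ L with finite degrees, [L:F] = [L:K] · [K:F]. Here this gives [L:F] = 19 · 56 = 1064.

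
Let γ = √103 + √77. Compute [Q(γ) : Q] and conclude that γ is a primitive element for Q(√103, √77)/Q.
[Q(γ) : Q] = 4 (equivalently, Q(γ) = Q(√103, √77))

Obviously Q(γ) ⊆ Q(√103, √77), and [Q(√103, √77):Q] = 4 (since 103, 77 are distinct squarefree integers > 1 with 7931 not a perfect square). To show equality we compute the minimal polynomial of γ. From γ = √103 + √77: γ^2 = 103 + 2√(7931) + 77 = 180 + 2√(7931), so γ^2 - 180 = 2√(7931); squaring, (γ^2 - 180)^2 = 4·7931, i.e. γ^4 - 360γ^2 + 32400 - 31724 = 0, i.e. γ^4 - 360γ^2 + 676 = 0. So γ is a root of x^4 - 360x^2 + 676. This polynomial is irreducible over Q: it has no rational root (each ±√103 ± √77 is irrational), and any factorization into two quadratics over Q would force √(7931) ∈ Q (pairing opposite roots) or √103, √77 ∈ Q (other pairings), all impossible. Hence [Q(γ):Q] = 4 = [Q(√103, √77):Q], so Q(γ) = Q(√103, √77).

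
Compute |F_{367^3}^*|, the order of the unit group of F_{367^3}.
|F_{367^3}^*| = 49430862

F_{367^3} has 367^3 = 49430863 elements; its multiplicative group consists of all nonzero elements, so |F_{367^3}^*| = 49430863 - 1 = 49430862. (It is cyclic since any finite subgroup of the multiplicative group of a field is cyclic.)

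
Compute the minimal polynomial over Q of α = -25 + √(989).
m_α(x) = x^2 + 50x - 364

From α + 25 = √(989), squaring gives (α + 25)^2 = 989, i.e. α^2 + 50α + 625 = 989, so α^2 + 50α - 364 = 0. The discriminant of x^2 + 50x - 364 is (50)^2 - 4·(-364) = 2500 + 1456 = 3956, and 4·(989) is not a perfect square in Q since 989 is squarefree and ≠ 1. Hence x^2 + 50x - 364 is irreducible over Q and is the minimal polynomial of α.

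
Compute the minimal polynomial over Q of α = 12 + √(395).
m_α(x) = x^2 - 24x - 251

From α - 12 = √(395), squaring gives (α - 12)^2 = 395, i.e. α^2 - 24α + 144 = 395, so α^2 - 24α - 251 = 0. The discriminant of x^2 - 24x - 251 is (-24)^2 - 4·(-251) = 576 + 1004 = 1580, and 4·(395) is not a perfect square in Q since 395 is squarefree and ≠ 1. Hence x^2 - 24x - 251 is irreducible over Q and is the minimal polynomial of α.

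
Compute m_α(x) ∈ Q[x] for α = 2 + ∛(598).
m_α(x) = x^3 - 6x^2 + 12x - 606

Set β = α - 2 = ∛(598), so β^3 = 598. Then (α - 2)^3 - 598 = 0, i.e. α is a root of g(x) = (x - 2)^3 - 598 = x^3 - 6x^2 + 12x - 606. Since g(x) = h(x - 2) where h(x) = x^3 - 598, and h is irreducible over Q (because 598 is not a perfect cube, so h has no rational root, and a monic cubic with no rational root is irreducible), g is also irreducible (irreducibility is preserved under the substitution x → x - 2). Hence m_α(x) = x^3 - 6x^2 + 12x - 606.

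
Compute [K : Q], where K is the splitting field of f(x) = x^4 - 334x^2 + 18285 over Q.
[K : Q] = 4

Solving the quadratic in x^2: x^2 = (334 ± √(334^2 - 4·18285))/2 = (334 ± √38416)/2 = (334 ± 196)/2, giving x^2 = 265 or x^2 = 69. So f(x) = (x^2 - 265)(x^2 - 69) and the roots of f are ±√265, ±√69. Hence the splitting field is K = Q(√265, √69). Since 265 and 69 are distinct squarefree integers > 1, their product 18285 is not a perfect square, so √69 ∉ Q(√265). By the tower law [K:Q] = [Q(√265,√69):Q(√265)] · [Q(√265):Q] = 2 · 2 = 4.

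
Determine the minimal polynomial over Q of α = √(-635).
m_α(x) = x^2 + 635

α satisfies α^2 + 635 = 0, so x^2 + 635 annihilates α. Since d = -635 is squarefree and ≠ 1, it is not a perfect square in Q, so x^2 + 635 has no rational root and is therefore irreducible over Q (a degree-2 polynomial over a field is irreducible iff it has no root). Hence m_α(x) = x^2 + 635.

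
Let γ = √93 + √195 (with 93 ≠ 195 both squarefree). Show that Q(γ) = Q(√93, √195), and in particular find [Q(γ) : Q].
[Q(γ) : Q] = 4 (equivalently, Q(γ) = Q(√93, √195))

Obviously Q(γ) ⊆ Q(√93, √195), and [Q(√93, √195):Q] = 4 (since 93, 195 are distinct squarefree integers > 1 with 18135 not a perfect square). To show equality we compute the minimal polynomial of γ. From γ = √93 + √195: γ^2 = 93 + 2√(18135) + 195 = 288 + 2√(18135), so γ^2 - 288 = 2√(18135); squaring, (γ^2 - 288)^2 = 4·18135, i.e. γ^4 - 576γ^2 + 82944 - 72540 = 0, i.e. γ^4 - 576γ^2 + 10404 = 0. So γ is a root of x^4 - 576x^2 + 10404. This polynomial is irreducible over Q: it has no rational root (each ±√93 ± √195 is irrational), and any factorization into two quadratics over Q would force √(18135) ∈ Q (pairing opposite roots) or √93, √195 ∈ Q (other pairings), all impossible. Hence [Q(γ):Q] = 4 = [Q(√93, √195):Q], so Q(γ) = Q(√93, √195).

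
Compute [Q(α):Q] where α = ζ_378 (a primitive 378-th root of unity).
[Q(α):Q] = 108

The minimal polynomial of ζ_378 over Q is the 378-th cyclotomic polynomial Φ_378(x), which is irreducible over Q and has degree φ(378) = 108. Hence [Q(α):Q] = φ(378) = 108.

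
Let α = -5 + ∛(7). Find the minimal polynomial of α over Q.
m_α(x) = x^3 + 15x^2 + 75x + 118

Set β = α + 5 = ∛(7), so β^3 = 7. Then (α + 5)^3 - 7 = 0, i.e. α is a root of g(x) = (x + 5)^3 - 7 = x^3 + 15x^2 + 75x + 118. Since g(x) = h(x + 5) where h(x) = x^3 - 7, and h is irreducible over Q (because 7 is not a perfect cube, so h has no rational root, and a monic cubic with no rational root is irreducible), g is also irreducible (irreducibility is preserved under the substitution x → x + 5). Hence m_α(x) = x^3 + 15x^2 + 75x + 118.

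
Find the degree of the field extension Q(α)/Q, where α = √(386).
[Q(α):Q] = 2

[Q(α):Q] equals the degree of the minimal polynomial of α. Here α^2 = 386 and x^2 - 386 is irreducible (d = 386 is squarefree, ≠ 1, hence not a square), so deg(m_α) = 2. Thus [Q(α):Q] = 2.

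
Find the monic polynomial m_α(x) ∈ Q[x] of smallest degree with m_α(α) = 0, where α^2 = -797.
m_α(x) = x^2 + 797

α satisfies α^2 + 797 = 0, so x^2 + 797 annihilates α. Since d = -797 is squarefree and ≠ 1, it is not a perfect square in Q, so x^2 + 797 has no rational root and is therefore irreducible over Q (a degree-2 polynomial over a field is irreducible iff it has no root). Hence m_α(x) = x^2 + 797.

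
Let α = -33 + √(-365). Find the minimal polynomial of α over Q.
m_α(x) = x^2 + 66x + 1454

From α + 33 = √(-365), squaring gives (α + 33)^2 = -365, i.e. α^2 + 66α + 1089 = -365, so α^2 + 66α + 1454 = 0. The discriminant of x^2 + 66x + 1454 is (66)^2 - 4·(1454) = 4356 - 5816 = -1460, and 4·(-365) is not a perfect square in Q since -365 is squarefree and ≠ 1. Hence x^2 + 66x + 1454 is irreducible over Q and is the minimal polynomial of α.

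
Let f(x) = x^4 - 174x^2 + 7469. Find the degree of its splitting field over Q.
[K : Q] = 4

Solving the quadratic in x^2: x^2 = (174 ± √(174^2 - 4·7469))/2 = (174 ± √400)/2 = (174 ± 20)/2, giving x^2 = 97 or x^2 = 77. So f(x) = (x^2 - 97)(x^2 - 77) and the roots of f are ±√97, ±√77. Hence the splitting field is K = Q(√97, √77). Since 97 and 77 are distinct squarefree integers > 1, their product 7469 is not a perfect square, so √77 ∉ Q(√97). By the tower law [K:Q] = [Q(√97,√77):Q(√97)] · [Q(√97):Q] = 2 · 2 = 4.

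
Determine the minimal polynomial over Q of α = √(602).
m_α(x) = x^2 - 602

α satisfies α^2 - 602 = 0, so x^2 - 602 annihilates α. Since d = 602 is squarefree and ≠ 1, it is not a perfect square in Q, so x^2 - 602 has no rational root and is therefore irreducible over Q (a degree-2 polynomial over a field is irreducible iff it has no root). Hence m_α(x) = x^2 - 602.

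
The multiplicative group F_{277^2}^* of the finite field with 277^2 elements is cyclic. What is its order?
|F_{277^2}^*| = 76728

F_{277^2} has 277^2 = 76729 elements; its multiplicative group consists of all nonzero elements, so |F_{277^2}^*| = 76729 - 1 = 76728. (It is cyclic since any finite subgroup of the multiplicative group of a field is cyclic.)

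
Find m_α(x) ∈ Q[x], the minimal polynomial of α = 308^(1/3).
m_α(x) = x^3 - 308

α satisfies α^3 = 308, so x^3 - 308 annihilates α. By the rational root test, a rational root p/q (in lowest terms) of x^3 - 308 would satisfy p^3 = 308 q^3, forcing q = 1 and p^3 = 308; but 308 is not a perfect cube, contradiction. A monic cubic over Q with no rational root is irreducible (any nontrivial factorization would include a linear factor). Hence x^3 - 308 is the minimal polynomial of α, and in particular [Q(α):Q] = 3.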